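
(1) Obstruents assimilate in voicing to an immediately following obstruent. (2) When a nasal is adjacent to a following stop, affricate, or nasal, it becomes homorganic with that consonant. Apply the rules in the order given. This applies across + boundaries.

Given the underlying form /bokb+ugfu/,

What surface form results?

[bogb+ukfu]

Rule 1: /k/ before /b/ (voiced) → [g]
Rule 1: /g/ before /f/ (voiceless) → [k]
After rule 1: bogb+ukfu
Rule 2: no segment meets the rule's conditions; no change.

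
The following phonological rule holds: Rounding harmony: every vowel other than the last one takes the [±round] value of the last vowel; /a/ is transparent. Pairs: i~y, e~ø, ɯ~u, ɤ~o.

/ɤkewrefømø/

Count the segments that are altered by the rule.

3

/ɤ/ harmonizes with /ø/ ([+round]) → [o]
/e/ harmonizes with /ø/ ([+round]) → [ø]
/e/ harmonizes with /ø/ ([+round]) → [ø]
3 segments change.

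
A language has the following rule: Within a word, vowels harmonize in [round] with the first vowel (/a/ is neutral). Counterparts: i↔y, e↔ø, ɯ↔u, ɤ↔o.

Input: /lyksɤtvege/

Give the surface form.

/ɤ/ harmonizes with /y/ ([+round]) → [o]
/e/ harmonizes with /y/ ([+round]) → [ø]
/e/ harmonizes with /y/ ([+round]) → [ø]

[lyksotvøgø]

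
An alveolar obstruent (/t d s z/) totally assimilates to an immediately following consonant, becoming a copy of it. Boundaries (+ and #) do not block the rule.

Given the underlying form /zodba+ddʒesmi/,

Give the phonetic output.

[zobba+dʒdʒemmi]

/d/ before /b/ → [b] (total assimilation)
/d/ before /dʒ/ → [dʒ] (total assimilation)
/s/ before /m/ → [m] (total assimilation)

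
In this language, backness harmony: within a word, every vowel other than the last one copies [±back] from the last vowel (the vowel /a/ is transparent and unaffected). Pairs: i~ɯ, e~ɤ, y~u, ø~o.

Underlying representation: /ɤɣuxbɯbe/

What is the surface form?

[eɣyxbibe]

/ɤ/ harmonizes with /e/ ([-back]) → [e]
/u/ harmonizes with /e/ ([-back]) → [y]
/ɯ/ harmonizes with /e/ ([-back]) → [i]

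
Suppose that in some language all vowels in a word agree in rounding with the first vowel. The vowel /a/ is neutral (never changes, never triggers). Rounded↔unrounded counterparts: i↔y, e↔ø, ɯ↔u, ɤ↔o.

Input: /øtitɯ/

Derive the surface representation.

[øtytu]

/i/ harmonizes with /ø/ ([+round]) → [y]
/ɯ/ harmonizes with /ø/ ([+round]) → [u]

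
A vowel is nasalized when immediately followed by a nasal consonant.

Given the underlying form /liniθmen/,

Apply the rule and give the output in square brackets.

[lĩniθmẽn]

/i/ before nasal /n/ → [ĩ]
/e/ before nasal /n/ → [ẽ]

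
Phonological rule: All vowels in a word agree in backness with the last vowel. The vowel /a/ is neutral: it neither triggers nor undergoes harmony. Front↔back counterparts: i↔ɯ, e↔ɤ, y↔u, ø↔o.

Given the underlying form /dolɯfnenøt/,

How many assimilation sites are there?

/o/ harmonizes with /ø/ ([-back]) → [ø]
/ɯ/ harmonizes with /ø/ ([-back]) → [i]
2 segments change.

2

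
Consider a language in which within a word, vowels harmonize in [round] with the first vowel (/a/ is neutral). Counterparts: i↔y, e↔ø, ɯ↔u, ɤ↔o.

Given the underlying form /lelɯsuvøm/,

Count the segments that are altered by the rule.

/u/ harmonizes with /e/ ([-round]) → [ɯ]
/ø/ harmonizes with /e/ ([-round]) → [e]
2 segments change.

2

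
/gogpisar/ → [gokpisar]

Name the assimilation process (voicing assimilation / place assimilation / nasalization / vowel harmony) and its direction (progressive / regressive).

voicing assimilation, regressive

/g/→[k].
Each target copies a feature from the following segment, so the direction is regressive.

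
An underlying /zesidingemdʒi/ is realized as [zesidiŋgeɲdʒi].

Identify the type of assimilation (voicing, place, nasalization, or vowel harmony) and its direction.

place assimilation, regressive

/n/→[ŋ] /m/→[ɲ].
Each target copies a feature from the following segment, so the direction is regressive.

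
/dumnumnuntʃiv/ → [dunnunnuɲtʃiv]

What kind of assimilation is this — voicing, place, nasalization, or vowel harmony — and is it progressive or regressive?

place assimilation, regressive

/m/→[n] /m/→[n] /n/→[ɲ].
Each target copies a feature from the following segment, so the direction is regressive.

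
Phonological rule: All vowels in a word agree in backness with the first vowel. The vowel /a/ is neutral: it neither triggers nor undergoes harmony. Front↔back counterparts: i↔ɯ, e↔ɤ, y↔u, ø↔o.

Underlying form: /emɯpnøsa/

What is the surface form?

[emipnøsa]

/ɯ/ harmonizes with /e/ ([-back]) → [i]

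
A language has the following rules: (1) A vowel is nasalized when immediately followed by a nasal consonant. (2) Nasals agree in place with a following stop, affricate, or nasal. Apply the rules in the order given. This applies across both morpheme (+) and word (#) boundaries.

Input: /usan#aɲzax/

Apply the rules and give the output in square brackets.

[usãn#ãɲzax]

Rule 1: /a/ before nasal /n/ → [ã]
Rule 1: /a/ before nasal /ɲ/ → [ã]
After rule 1: usãn#ãɲzax
Rule 2: no segment meets the rule's conditions; no change.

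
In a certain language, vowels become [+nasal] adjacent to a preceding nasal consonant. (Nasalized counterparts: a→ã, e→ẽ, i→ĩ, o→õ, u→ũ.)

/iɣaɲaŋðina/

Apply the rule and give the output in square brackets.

[iɣaɲãŋðinã]

/a/ after nasal /ɲ/ → [ã]
/a/ after nasal /n/ → [ã]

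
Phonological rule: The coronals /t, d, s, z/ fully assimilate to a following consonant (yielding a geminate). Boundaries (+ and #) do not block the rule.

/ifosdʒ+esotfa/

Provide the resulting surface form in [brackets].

/s/ before /dʒ/ → [dʒ] (total assimilation)
/t/ before /f/ → [f] (total assimilation)

[ifodʒdʒ+esoffa]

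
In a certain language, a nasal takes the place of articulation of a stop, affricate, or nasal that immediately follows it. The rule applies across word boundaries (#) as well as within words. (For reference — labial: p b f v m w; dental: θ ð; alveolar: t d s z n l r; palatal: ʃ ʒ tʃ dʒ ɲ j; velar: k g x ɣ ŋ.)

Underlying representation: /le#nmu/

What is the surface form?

/n/ before /m/ (labial) → [m]

[le#mmu]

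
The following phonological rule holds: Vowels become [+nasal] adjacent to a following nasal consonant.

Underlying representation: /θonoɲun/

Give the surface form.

/o/ before nasal /n/ → [õ]
/o/ before nasal /ɲ/ → [õ]
/u/ before nasal /n/ → [ũ]

[θõnõɲũn]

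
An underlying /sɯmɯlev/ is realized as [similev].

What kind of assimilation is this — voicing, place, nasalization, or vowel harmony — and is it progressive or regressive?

/ɯ/→[i] /ɯ/→[i].
Vowels agree with the last vowel, so the harmony is regressive.

vowel harmony, regressive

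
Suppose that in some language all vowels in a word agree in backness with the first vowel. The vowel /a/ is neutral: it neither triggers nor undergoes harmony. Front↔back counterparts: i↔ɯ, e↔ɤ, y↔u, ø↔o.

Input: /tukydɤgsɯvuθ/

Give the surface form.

[tukudɤgsɯvuθ]

/y/ harmonizes with /u/ ([+back]) → [u]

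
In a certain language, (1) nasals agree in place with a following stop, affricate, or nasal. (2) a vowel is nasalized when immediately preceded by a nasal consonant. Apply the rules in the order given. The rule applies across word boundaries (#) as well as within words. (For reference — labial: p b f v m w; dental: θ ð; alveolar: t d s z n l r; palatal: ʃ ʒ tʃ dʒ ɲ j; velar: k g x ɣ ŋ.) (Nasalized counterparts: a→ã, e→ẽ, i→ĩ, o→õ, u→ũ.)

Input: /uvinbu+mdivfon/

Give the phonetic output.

[uvimbu+ndivfon]

Rule 1: /n/ before /b/ (labial) → [m]
Rule 1: /m/ before /d/ (alveolar) → [n]
After rule 1: uvimbu+ndivfon
Rule 2: no segment meets the rule's conditions; no change.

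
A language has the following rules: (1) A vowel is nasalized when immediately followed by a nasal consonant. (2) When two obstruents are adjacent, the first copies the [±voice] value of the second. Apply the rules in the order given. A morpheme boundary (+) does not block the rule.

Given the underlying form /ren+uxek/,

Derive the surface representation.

[rẽn+uxek]

Rule 1: /e/ before nasal /n/ → [ẽ]
After rule 1: rẽn+uxek
Rule 2: no segment meets the rule's conditions; no change.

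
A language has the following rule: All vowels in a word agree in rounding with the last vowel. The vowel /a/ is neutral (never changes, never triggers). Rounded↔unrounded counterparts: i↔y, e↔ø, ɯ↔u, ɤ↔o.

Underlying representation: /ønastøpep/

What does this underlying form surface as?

/ø/ harmonizes with /e/ ([-round]) → [e]
/ø/ harmonizes with /e/ ([-round]) → [e]

[enastepep]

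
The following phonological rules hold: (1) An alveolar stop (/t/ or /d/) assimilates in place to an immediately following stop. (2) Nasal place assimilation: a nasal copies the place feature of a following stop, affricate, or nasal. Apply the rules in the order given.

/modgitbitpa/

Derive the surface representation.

[moggipbippa]

Rule 1: /d/ before /g/ (velar) → [g]
Rule 1: /t/ before /b/ (labial) → [p]
Rule 1: /t/ before /p/ (labial) → [p]
After rule 1: moggipbippa
Rule 2: no segment meets the rule's conditions; no change.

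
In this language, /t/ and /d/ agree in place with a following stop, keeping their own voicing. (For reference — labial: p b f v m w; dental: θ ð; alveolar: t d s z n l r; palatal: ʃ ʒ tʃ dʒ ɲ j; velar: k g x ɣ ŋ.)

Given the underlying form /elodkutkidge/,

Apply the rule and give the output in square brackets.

/d/ before /k/ (velar) → [g]
/t/ before /k/ (velar) → [k]
/d/ before /g/ (velar) → [g]

[elogkukkigge]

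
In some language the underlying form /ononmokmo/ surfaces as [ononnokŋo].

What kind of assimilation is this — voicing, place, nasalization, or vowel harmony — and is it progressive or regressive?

place assimilation, progressive

/m/→[n] /m/→[ŋ].
Each target copies a feature from the preceding segment, so the direction is progressive.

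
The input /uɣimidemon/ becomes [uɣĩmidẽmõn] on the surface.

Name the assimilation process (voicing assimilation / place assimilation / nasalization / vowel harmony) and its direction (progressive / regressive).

/i/→[ĩ] /e/→[ẽ] /o/→[õ].
Each target copies a feature from the following segment, so the direction is regressive.

nasalization, regressive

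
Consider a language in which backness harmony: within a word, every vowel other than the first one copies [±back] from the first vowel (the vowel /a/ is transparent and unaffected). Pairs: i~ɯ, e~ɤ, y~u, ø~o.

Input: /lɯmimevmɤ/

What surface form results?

/i/ harmonizes with /ɯ/ ([+back]) → [ɯ]
/e/ harmonizes with /ɯ/ ([+back]) → [ɤ]

[lɯmɯmɤvmɤ]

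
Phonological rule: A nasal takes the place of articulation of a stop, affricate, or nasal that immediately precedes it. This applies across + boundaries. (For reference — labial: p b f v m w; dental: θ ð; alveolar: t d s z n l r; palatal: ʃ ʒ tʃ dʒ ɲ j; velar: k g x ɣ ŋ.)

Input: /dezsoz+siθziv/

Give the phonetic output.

no segment meets the rule's conditions; no change.

[dezsoz+siθziv]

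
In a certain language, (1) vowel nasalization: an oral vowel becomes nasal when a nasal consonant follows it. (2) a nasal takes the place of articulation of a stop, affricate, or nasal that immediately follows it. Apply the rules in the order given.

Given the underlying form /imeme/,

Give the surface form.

[ĩmẽme]

Rule 1: /i/ before nasal /m/ → [ĩ]
Rule 1: /e/ before nasal /m/ → [ẽ]
After rule 1: ĩmẽme
Rule 2: no segment meets the rule's conditions; no change.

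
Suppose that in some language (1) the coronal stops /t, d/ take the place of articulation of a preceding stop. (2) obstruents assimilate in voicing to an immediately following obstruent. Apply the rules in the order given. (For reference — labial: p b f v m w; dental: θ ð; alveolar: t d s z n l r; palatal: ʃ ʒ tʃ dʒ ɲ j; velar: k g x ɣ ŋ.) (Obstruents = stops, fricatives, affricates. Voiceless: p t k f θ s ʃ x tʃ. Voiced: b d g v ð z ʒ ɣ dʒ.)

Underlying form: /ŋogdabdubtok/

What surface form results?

[ŋoggabbuppok]

Rule 1: /d/ after /g/ (velar) → [g]
Rule 1: /d/ after /b/ (labial) → [b]
Rule 1: /t/ after /b/ (labial) → [p]
After rule 1: ŋoggabbubpok
Rule 2: /b/ before /p/ (voiceless) → [p]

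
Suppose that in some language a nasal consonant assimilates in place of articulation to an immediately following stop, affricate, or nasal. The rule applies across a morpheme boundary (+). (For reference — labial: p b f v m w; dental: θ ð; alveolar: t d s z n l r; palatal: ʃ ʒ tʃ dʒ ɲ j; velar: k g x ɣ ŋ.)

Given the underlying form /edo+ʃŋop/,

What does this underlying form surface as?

no segment meets the rule's conditions; no change.

[edo+ʃŋop]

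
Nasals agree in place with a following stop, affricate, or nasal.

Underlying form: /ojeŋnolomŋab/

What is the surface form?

/ŋ/ before /n/ (alveolar) → [n]
/m/ before /ŋ/ (velar) → [ŋ]

[ojennoloŋŋab]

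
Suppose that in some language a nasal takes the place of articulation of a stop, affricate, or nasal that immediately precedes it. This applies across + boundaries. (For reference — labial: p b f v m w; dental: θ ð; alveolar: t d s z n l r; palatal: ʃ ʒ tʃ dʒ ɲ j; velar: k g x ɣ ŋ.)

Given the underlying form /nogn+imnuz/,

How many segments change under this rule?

/n/ after /g/ (velar) → [ŋ]
/n/ after /m/ (labial) → [m]
2 segments change.

2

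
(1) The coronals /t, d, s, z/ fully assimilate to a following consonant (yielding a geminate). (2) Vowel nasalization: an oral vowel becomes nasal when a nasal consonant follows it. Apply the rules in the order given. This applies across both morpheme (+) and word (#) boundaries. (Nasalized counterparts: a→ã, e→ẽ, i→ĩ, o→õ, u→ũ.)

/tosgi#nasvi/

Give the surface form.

Rule 1: /s/ before /g/ → [g] (total assimilation)
Rule 1: /s/ before /v/ → [v] (total assimilation)
After rule 1: toggi#navvi
Rule 2: /i/ before nasal /n/ → [ĩ]

[toggĩ#navvi]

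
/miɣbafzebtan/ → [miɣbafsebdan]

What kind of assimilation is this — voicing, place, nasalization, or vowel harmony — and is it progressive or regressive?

/z/→[s] /t/→[d].
Each target copies a feature from the preceding segment, so the direction is progressive.

voicing assimilation, progressive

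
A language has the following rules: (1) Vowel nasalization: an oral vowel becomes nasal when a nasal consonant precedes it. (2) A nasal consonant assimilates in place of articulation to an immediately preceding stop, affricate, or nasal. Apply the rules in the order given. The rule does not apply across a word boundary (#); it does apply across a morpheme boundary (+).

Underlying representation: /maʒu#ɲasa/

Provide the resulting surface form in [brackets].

Rule 1: /a/ after nasal /m/ → [ã]
Rule 1: /a/ after nasal /ɲ/ → [ã]
After rule 1: mãʒu#ɲãsa
Rule 2: no segment meets the rule's conditions; no change.

[mãʒu#ɲãsa]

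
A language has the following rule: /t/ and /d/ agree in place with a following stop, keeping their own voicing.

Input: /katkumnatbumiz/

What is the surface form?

/t/ before /k/ (velar) → [k]
/t/ before /b/ (labial) → [p]

[kakkumnapbumiz]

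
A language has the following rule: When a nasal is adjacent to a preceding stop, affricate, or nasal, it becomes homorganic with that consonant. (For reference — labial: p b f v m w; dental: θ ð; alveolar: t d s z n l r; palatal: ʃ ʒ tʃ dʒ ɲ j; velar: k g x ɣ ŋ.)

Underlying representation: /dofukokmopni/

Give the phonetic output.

/m/ after /k/ (velar) → [ŋ]
/n/ after /p/ (labial) → [m]

[dofukokŋopmi]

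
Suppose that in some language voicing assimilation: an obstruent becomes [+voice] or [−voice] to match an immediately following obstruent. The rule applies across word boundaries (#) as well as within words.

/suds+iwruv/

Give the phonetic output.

[suts+iwruv]

/d/ before /s/ (voiceless) → [t]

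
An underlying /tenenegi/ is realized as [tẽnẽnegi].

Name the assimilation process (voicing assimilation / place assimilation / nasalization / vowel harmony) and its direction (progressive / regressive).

nasalization, regressive

/e/→[ẽ] /e/→[ẽ].
Each target copies a feature from the following segment, so the direction is regressive.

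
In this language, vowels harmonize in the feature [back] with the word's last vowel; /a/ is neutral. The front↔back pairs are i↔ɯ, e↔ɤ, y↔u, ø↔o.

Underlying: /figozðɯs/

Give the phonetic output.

/i/ harmonizes with /ɯ/ ([+back]) → [ɯ]

[fɯgozðɯs]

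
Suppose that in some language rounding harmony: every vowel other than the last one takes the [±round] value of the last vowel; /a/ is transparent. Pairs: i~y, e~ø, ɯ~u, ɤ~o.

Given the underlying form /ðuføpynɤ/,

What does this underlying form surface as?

/u/ harmonizes with /ɤ/ ([-round]) → [ɯ]
/ø/ harmonizes with /ɤ/ ([-round]) → [e]
/y/ harmonizes with /ɤ/ ([-round]) → [i]

[ðɯfepinɤ]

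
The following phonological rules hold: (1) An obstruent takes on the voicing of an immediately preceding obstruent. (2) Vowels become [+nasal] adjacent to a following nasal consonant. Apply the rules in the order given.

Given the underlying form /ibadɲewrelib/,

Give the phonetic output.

Rule 1: no segment meets the rule's conditions; no change.
After rule 1: ibadɲewrelib
Rule 2: no segment meets the rule's conditions; no change.

[ibadɲewrelib]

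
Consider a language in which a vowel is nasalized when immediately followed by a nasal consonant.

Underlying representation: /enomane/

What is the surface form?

[ẽnõmãne]

/e/ before nasal /n/ → [ẽ]
/o/ before nasal /m/ → [õ]
/a/ before nasal /n/ → [ã]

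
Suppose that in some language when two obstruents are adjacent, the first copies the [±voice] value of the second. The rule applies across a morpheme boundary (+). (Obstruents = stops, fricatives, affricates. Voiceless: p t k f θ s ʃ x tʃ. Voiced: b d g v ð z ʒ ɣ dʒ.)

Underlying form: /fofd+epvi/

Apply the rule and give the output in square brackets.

/f/ before /d/ (voiced) → [v]
/p/ before /v/ (voiced) → [b]

[fovd+ebvi]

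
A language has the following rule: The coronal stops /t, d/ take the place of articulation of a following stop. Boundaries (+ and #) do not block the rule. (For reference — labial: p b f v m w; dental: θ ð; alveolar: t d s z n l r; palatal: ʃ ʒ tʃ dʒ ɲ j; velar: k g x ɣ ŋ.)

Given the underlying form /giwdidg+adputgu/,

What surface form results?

/d/ before /g/ (velar) → [g]
/d/ before /p/ (labial) → [b]
/t/ before /g/ (velar) → [k]

[giwdigg+abpukgu]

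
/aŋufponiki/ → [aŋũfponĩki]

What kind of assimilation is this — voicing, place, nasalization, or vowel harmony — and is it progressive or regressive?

/u/→[ũ] /i/→[ĩ].
Each target copies a feature from the preceding segment, so the direction is progressive.

nasalization, progressive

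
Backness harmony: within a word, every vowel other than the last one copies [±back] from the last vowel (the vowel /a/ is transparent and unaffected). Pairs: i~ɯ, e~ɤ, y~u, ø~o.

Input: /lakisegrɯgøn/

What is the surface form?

[lakisegrigøn]

/ɯ/ harmonizes with /ø/ ([-back]) → [i]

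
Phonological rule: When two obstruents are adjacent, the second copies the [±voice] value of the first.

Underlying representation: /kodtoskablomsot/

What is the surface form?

/t/ after /d/ (voiced) → [d]

[koddoskablomsot]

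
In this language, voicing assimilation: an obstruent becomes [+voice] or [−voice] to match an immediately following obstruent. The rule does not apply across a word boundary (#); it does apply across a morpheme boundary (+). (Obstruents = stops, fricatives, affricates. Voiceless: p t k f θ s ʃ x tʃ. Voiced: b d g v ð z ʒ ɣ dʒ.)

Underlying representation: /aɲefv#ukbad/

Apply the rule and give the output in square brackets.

/f/ before /v/ (voiced) → [v]
/k/ before /b/ (voiced) → [g]

[aɲevv#ugbad]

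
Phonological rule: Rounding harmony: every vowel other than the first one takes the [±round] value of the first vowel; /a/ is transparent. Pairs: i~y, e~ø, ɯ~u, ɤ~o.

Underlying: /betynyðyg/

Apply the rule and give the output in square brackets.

/y/ harmonizes with /e/ ([-round]) → [i]
/y/ harmonizes with /e/ ([-round]) → [i]
/y/ harmonizes with /e/ ([-round]) → [i]

[betiniðig]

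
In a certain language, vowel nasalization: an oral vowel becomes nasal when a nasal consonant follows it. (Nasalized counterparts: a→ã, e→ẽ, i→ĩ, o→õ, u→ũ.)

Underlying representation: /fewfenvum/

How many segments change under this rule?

/e/ before nasal /n/ → [ẽ]
/u/ before nasal /m/ → [ũ]
2 segments change.

2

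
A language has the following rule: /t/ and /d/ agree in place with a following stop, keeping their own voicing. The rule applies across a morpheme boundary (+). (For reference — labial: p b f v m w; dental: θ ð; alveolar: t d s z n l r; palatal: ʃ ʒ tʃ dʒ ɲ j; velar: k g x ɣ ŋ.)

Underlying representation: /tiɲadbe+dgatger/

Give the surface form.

/d/ before /b/ (labial) → [b]
/d/ before /g/ (velar) → [g]
/t/ before /g/ (velar) → [k]

[tiɲabbe+ggakger]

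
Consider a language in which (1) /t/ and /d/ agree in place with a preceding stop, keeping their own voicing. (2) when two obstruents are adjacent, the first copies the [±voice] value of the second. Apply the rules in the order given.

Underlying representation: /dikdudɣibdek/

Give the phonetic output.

Rule 1: /d/ after /k/ (velar) → [g]
Rule 1: /d/ after /b/ (labial) → [b]
After rule 1: dikgudɣibbek
Rule 2: /k/ before /g/ (voiced) → [g]

[diggudɣibbek]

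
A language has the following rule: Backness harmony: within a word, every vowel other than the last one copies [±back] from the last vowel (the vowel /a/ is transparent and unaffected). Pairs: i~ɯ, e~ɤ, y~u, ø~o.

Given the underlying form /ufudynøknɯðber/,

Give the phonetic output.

/u/ harmonizes with /e/ ([-back]) → [y]
/u/ harmonizes with /e/ ([-back]) → [y]
/ɯ/ harmonizes with /e/ ([-back]) → [i]

[yfydynøkniðber]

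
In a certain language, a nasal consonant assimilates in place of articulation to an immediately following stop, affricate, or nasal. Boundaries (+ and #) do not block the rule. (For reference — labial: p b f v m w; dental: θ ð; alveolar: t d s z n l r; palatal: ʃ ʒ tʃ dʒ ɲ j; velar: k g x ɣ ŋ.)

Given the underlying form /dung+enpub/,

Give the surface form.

/n/ before /g/ (velar) → [ŋ]
/n/ before /p/ (labial) → [m]

[duŋg+empub]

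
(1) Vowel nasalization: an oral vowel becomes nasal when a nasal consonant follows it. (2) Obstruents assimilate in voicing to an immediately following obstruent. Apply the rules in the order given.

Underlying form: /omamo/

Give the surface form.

Rule 1: /o/ before nasal /m/ → [õ]
Rule 1: /a/ before nasal /m/ → [ã]
After rule 1: õmãmo
Rule 2: no segment meets the rule's conditions; no change.

[õmãmo]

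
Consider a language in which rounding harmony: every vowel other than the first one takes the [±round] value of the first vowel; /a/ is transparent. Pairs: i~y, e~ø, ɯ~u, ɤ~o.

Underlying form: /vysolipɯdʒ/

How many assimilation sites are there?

/i/ harmonizes with /y/ ([+round]) → [y]
/ɯ/ harmonizes with /y/ ([+round]) → [u]
2 segments change.

2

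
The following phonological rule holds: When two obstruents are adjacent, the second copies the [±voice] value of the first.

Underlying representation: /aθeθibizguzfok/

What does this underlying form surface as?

/f/ after /z/ (voiced) → [v]

[aθeθibizguzvok]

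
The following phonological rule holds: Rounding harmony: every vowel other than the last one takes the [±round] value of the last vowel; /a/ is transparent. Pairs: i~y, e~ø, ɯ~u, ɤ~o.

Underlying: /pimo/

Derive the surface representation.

/i/ harmonizes with /o/ ([+round]) → [y]

[pymo]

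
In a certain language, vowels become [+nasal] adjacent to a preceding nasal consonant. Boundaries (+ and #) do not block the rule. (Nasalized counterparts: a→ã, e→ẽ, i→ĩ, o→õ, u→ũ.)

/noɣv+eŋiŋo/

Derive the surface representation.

[nõɣv+eŋĩŋõ]

/o/ after nasal /n/ → [õ]
/i/ after nasal /ŋ/ → [ĩ]
/o/ after nasal /ŋ/ → [õ]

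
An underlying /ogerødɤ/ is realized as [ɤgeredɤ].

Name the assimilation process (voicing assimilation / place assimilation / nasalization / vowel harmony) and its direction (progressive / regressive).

vowel harmony, regressive

/o/→[ɤ] /ø/→[e].
Vowels agree with the last vowel, so the harmony is regressive.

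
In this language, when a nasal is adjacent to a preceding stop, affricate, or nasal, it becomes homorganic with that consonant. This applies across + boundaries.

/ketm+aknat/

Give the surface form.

/m/ after /t/ (alveolar) → [n]
/n/ after /k/ (velar) → [ŋ]

[ketn+akŋat]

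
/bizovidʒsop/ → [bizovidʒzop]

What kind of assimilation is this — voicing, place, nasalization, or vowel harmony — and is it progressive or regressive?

voicing assimilation, progressive

/s/→[z].
Each target copies a feature from the preceding segment, so the direction is progressive.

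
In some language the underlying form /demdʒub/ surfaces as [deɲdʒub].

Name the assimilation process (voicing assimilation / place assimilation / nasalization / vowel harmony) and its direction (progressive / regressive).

place assimilation, regressive

/m/→[ɲ].
Each target copies a feature from the following segment, so the direction is regressive.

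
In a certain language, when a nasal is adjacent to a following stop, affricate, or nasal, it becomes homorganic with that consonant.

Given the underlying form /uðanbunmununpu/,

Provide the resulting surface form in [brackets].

/n/ before /b/ (labial) → [m]
/n/ before /m/ (labial) → [m]
/n/ before /p/ (labial) → [m]

[uðambummunumpu]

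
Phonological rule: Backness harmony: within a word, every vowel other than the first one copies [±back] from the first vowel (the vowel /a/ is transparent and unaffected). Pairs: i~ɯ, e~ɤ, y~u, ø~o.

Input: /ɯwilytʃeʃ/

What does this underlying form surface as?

[ɯwɯlutʃɤʃ]

/i/ harmonizes with /ɯ/ ([+back]) → [ɯ]
/y/ harmonizes with /ɯ/ ([+back]) → [u]
/e/ harmonizes with /ɯ/ ([+back]) → [ɤ]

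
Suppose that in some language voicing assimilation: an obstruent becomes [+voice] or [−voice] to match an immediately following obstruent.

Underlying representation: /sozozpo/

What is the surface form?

/z/ before /p/ (voiceless) → [s]

[sozospo]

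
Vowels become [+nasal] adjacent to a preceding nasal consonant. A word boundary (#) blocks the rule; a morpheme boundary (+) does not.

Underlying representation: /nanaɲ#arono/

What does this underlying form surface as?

/a/ after nasal /n/ → [ã]
/a/ after nasal /n/ → [ã]
/o/ after nasal /n/ → [õ]

[nãnãɲ#aronõ]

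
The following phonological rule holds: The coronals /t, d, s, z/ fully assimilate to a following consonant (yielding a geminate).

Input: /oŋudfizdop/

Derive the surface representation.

/d/ before /f/ → [f] (total assimilation)
/z/ before /d/ → [d] (total assimilation)

[oŋuffiddop]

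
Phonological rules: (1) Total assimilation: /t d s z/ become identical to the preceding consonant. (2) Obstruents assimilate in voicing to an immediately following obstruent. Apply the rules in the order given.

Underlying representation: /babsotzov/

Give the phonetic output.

[babbottov]

Rule 1: /s/ after /b/ → [b] (total assimilation)
Rule 1: /z/ after /t/ → [t] (total assimilation)
After rule 1: babbottov
Rule 2: no segment meets the rule's conditions; no change.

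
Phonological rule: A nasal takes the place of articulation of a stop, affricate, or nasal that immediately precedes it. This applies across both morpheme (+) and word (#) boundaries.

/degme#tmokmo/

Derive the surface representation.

[degŋe#tnokŋo]

/m/ after /g/ (velar) → [ŋ]
/m/ after /t/ (alveolar) → [n]
/m/ after /k/ (velar) → [ŋ]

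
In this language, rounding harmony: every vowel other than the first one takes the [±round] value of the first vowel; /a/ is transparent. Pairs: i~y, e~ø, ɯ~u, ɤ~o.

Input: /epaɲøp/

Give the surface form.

/ø/ harmonizes with /e/ ([-round]) → [e]

[epaɲep]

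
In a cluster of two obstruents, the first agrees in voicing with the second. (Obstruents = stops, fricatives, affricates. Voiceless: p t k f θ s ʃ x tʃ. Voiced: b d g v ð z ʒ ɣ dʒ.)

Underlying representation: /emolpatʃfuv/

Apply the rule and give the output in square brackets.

[emolpatʃfuv]

no segment meets the rule's conditions; no change.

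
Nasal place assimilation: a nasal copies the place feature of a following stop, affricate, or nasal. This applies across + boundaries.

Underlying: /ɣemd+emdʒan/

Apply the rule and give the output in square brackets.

/m/ before /d/ (alveolar) → [n]
/m/ before /dʒ/ (palatal) → [ɲ]

[ɣend+eɲdʒan]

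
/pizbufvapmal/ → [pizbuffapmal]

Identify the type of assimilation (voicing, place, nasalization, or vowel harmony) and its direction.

voicing assimilation, progressive

/v/→[f].
Each target copies a feature from the preceding segment, so the direction is progressive.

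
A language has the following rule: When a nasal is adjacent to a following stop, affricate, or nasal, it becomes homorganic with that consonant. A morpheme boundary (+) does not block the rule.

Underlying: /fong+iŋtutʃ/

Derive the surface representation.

/n/ before /g/ (velar) → [ŋ]
/ŋ/ before /t/ (alveolar) → [n]

[foŋg+intutʃ]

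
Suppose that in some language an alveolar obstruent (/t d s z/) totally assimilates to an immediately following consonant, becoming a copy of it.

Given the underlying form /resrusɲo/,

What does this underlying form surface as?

[rerruɲɲo]

/s/ before /r/ → [r] (total assimilation)
/s/ before /ɲ/ → [ɲ] (total assimilation)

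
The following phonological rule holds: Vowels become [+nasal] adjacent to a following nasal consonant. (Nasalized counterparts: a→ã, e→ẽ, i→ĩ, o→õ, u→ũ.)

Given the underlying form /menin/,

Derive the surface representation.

/e/ before nasal /n/ → [ẽ]
/i/ before nasal /n/ → [ĩ]

[mẽnĩn]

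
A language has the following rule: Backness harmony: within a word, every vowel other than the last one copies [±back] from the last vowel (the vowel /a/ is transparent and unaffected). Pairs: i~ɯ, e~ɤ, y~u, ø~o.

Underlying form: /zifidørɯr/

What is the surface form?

/i/ harmonizes with /ɯ/ ([+back]) → [ɯ]
/i/ harmonizes with /ɯ/ ([+back]) → [ɯ]
/ø/ harmonizes with /ɯ/ ([+back]) → [o]

[zɯfɯdorɯr]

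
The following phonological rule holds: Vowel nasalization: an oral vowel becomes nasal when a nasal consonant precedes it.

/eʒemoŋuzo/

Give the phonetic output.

/o/ after nasal /m/ → [õ]
/u/ after nasal /ŋ/ → [ũ]

[eʒemõŋũzo]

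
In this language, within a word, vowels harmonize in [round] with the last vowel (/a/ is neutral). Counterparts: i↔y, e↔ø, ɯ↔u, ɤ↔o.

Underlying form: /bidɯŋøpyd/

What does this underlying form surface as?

/i/ harmonizes with /y/ ([+round]) → [y]
/ɯ/ harmonizes with /y/ ([+round]) → [u]

[byduŋøpyd]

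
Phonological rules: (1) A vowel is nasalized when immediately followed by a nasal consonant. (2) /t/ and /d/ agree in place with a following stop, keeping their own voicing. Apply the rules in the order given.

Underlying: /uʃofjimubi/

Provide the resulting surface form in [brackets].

Rule 1: /i/ before nasal /m/ → [ĩ]
After rule 1: uʃofjĩmubi
Rule 2: no segment meets the rule's conditions; no change.

[uʃofjĩmubi]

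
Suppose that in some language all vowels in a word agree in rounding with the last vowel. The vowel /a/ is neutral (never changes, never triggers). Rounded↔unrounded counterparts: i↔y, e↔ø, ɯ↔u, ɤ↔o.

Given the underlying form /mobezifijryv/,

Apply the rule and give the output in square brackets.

/e/ harmonizes with /y/ ([+round]) → [ø]
/i/ harmonizes with /y/ ([+round]) → [y]
/i/ harmonizes with /y/ ([+round]) → [y]

[mobøzyfyjryv]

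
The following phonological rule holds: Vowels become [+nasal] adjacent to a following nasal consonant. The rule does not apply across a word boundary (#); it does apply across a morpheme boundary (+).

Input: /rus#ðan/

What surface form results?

[rus#ðãn]

/a/ before nasal /n/ → [ã]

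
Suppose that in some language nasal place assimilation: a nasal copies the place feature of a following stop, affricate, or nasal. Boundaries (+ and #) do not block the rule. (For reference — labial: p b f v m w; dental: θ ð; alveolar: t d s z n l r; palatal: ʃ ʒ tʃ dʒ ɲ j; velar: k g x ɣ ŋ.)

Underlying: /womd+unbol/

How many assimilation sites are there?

/m/ before /d/ (alveolar) → [n]
/n/ before /b/ (labial) → [m]
2 segments change.

2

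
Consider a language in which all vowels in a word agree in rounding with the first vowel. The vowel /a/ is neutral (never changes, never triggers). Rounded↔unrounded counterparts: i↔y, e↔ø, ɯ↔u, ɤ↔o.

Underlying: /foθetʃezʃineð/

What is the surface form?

/e/ harmonizes with /o/ ([+round]) → [ø]
/e/ harmonizes with /o/ ([+round]) → [ø]
/i/ harmonizes with /o/ ([+round]) → [y]
/e/ harmonizes with /o/ ([+round]) → [ø]

[foθøtʃøzʃynøð]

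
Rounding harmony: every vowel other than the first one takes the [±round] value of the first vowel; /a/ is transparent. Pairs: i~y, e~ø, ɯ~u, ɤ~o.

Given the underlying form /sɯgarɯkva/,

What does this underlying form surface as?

no segment meets the rule's conditions; no change.

[sɯgarɯkva]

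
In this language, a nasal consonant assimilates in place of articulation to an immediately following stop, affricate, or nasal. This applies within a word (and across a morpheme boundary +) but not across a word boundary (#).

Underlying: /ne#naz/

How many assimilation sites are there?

0

No segment meets the rule's conditions.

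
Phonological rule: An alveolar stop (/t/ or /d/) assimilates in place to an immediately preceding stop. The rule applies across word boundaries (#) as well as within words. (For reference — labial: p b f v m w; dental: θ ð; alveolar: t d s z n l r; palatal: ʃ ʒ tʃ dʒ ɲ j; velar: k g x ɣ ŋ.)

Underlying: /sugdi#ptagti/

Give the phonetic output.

/d/ after /g/ (velar) → [g]
/t/ after /p/ (labial) → [p]
/t/ after /g/ (velar) → [k]

[suggi#ppagki]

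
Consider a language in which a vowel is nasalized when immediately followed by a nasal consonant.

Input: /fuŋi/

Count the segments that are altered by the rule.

1

/u/ before nasal /ŋ/ → [ũ]
1 segment changes.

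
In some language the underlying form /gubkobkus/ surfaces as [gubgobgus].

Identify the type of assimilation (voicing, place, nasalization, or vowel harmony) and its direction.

/k/→[g] /k/→[g].
Each target copies a feature from the preceding segment, so the direction is progressive.

voicing assimilation, progressive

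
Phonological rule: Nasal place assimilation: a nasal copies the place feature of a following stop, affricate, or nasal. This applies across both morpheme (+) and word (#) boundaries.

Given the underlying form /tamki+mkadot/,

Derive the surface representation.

/m/ before /k/ (velar) → [ŋ]
/m/ before /k/ (velar) → [ŋ]

[taŋki+ŋkadot]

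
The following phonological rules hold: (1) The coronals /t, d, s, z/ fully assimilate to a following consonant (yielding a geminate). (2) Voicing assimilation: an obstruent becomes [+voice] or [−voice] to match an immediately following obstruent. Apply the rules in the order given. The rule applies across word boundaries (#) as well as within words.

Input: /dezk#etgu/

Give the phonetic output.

[dekk#eggu]

Rule 1: /z/ before /k/ → [k] (total assimilation)
Rule 1: /t/ before /g/ → [g] (total assimilation)
After rule 1: dekk#eggu
Rule 2: no segment meets the rule's conditions; no change.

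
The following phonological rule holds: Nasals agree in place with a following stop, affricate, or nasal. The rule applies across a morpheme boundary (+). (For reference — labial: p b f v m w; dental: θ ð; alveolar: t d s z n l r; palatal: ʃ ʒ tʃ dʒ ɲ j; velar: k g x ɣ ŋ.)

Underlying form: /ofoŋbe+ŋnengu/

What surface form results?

/ŋ/ before /b/ (labial) → [m]
/ŋ/ before /n/ (alveolar) → [n]
/n/ before /g/ (velar) → [ŋ]

[ofombe+nneŋgu]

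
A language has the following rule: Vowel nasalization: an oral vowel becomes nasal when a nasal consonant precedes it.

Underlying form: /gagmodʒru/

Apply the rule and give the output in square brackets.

[gagmõdʒru]

/o/ after nasal /m/ → [õ]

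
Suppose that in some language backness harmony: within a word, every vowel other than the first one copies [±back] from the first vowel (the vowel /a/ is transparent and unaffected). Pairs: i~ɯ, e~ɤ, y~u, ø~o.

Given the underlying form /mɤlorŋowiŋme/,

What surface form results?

[mɤlorŋowɯŋmɤ]

/i/ harmonizes with /ɤ/ ([+back]) → [ɯ]
/e/ harmonizes with /ɤ/ ([+back]) → [ɤ]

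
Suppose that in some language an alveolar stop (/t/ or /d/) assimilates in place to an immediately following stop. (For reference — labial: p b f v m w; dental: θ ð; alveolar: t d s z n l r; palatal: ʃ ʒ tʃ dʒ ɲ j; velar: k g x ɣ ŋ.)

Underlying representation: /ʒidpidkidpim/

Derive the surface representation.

/d/ before /p/ (labial) → [b]
/d/ before /k/ (velar) → [g]
/d/ before /p/ (labial) → [b]

[ʒibpigkibpim]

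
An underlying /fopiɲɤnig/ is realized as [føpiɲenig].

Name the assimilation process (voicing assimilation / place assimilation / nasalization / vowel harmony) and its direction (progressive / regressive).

vowel harmony, regressive

/o/→[ø] /ɤ/→[e].
Vowels agree with the last vowel, so the harmony is regressive.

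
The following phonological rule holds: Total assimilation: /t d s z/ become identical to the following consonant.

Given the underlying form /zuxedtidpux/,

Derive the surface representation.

[zuxettippux]

/d/ before /t/ → [t] (total assimilation)
/d/ before /p/ → [p] (total assimilation)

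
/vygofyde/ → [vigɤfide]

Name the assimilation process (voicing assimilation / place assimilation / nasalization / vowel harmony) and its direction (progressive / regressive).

vowel harmony, regressive

/y/→[i] /o/→[ɤ] /y/→[i].
Vowels agree with the last vowel, so the harmony is regressive.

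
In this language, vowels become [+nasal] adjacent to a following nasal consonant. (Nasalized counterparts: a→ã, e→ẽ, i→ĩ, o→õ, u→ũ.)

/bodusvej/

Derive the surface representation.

no segment meets the rule's conditions; no change.

[bodusvej]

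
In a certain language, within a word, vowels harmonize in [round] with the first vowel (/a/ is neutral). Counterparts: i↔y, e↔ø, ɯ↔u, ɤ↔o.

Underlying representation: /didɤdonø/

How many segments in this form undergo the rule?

/o/ harmonizes with /i/ ([-round]) → [ɤ]
/ø/ harmonizes with /i/ ([-round]) → [e]
2 segments change.

2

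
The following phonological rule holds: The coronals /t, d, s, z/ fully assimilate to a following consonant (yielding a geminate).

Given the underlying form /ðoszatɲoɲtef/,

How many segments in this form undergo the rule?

/s/ before /z/ → [z] (total assimilation)
/t/ before /ɲ/ → [ɲ] (total assimilation)
2 segments change.

2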